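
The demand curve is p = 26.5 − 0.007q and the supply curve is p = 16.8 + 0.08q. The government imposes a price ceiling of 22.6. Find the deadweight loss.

66.14

Competitive equilibrium: 26.5 − 0.007q = 16.8 + 0.08q → q* = 111.4943, p* = 25.7195.
At the ceiling p = 22.6, quantity supplied = (22.6 − 16.8)/0.08 = 72.5.
Willingness to pay at q' = 72.5: 26.5 − 0.007·72.5 = 25.9925.
Δq = 111.4943 − 72.5 = 38.9943; wedge = 25.9925 − 22.6 = 3.3925.
DWL = ½ × 38.9943 × 3.3925 = 66.14.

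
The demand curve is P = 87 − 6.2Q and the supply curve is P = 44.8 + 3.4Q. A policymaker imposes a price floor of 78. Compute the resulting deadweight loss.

41.61

Competitive equilibrium: 87 − 6.2Q = 44.8 + 3.4Q → Q* = 4.3958, P* = 59.7458.
At the floor P = 78, quantity demanded = (87 − 78)/6.2 = 1.4516.
Sellers' marginal cost at Q' = 1.4516: 44.8 + 3.4·1.4516 = 49.7354.
ΔQ = 4.3958 − 1.4516 = 2.9442; wedge = 78 − 49.7354 = 28.2646.
DWL = ½ × 2.9442 × 28.2646 = 41.61.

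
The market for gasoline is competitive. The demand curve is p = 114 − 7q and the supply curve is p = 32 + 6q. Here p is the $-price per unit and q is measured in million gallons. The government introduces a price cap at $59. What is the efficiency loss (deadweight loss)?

$21.24 million

Competitive equilibrium: 114 − 7q = 32 + 6q → q* = 6.3077, p* = 69.8462.
At the ceiling p = 59, quantity supplied = (59 − 32)/6 = 4.5.
Willingness to pay at q' = 4.5: 114 − 7·4.5 = 82.5.
Δq = 6.3077 − 4.5 = 1.8077; wedge = 82.5 − 59 = 23.5.
DWL = ½ × 1.8077 × 23.5 = $21.24 million.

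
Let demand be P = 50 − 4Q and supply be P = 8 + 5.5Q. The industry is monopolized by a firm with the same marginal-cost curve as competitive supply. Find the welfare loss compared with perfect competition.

Competitive equilibrium: 50 − 4Q = 8 + 5.5Q → Q* = 4.4211, P* = 32.3158.
Marginal revenue: MR = 50 − 8Q. Set MR = MC: 50 − 8Q = 8 + 5.5Q → Q_m = 3.1111.
Price P_m = 50 − 4·3.1111 = 37.5556; MC(Q_m) = 8 + 5.5·3.1111 = 25.1111.
Competitive Q* = 4.4211, so ΔQ = 1.31; wedge = 37.5556 − 25.1111 = 12.4445.
Welfare loss = ½ × 1.31 × 12.4445 = 8.15.

8.15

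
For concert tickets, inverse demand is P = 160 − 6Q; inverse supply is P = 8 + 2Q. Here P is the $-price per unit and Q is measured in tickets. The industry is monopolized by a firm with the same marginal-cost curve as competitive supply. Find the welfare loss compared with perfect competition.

Competitive equilibrium: 160 − 6Q = 8 + 2Q → Q* = 19, P* = 46.
Marginal revenue: MR = 160 − 12Q. Set MR = MC: 160 − 12Q = 8 + 2Q → Q_m = 10.85714.
Price P_m = 160 − 6·10.85714 = 94.85716; MC(Q_m) = 8 + 2·10.85714 = 29.71428.
Competitive Q* = 19, so ΔQ = 8.14286; wedge = 94.85716 − 29.71428 = 65.14288.
Deadweight loss = ½ × 8.14286 × 65.14288 = $265.22.

$265.22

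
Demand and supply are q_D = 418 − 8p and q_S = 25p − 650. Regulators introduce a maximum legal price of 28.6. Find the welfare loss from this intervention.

730.38

In inverse form: demand p = 52.25 − 0.125q, supply p = 26 + 0.04q.
Competitive equilibrium: 52.25 − 0.125q = 26 + 0.04q → q* = 159.0909, p* = 32.3636.
At the ceiling p = 28.6, quantity supplied = (28.6 − 26)/0.04 = 65.
Willingness to pay at q' = 65: 52.25 − 0.125·65 = 44.125.
Δq = 159.0909 − 65 = 94.0909; wedge = 44.125 − 28.6 = 15.525.
Deadweight loss = ½ × 94.0909 × 15.525 = 730.38.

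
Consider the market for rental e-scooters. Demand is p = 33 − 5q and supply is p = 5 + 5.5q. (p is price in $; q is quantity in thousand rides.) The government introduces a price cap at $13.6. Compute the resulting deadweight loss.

$6.39 thousand

Competitive equilibrium: 33 − 5q = 5 + 5.5q → q* = 2.6667, p* = 19.6667.
At the ceiling p = 13.6, quantity supplied = (13.6 − 5)/5.5 = 1.5636.
Willingness to pay at q' = 1.5636: 33 − 5·1.5636 = 25.182.
Δq = 2.6667 − 1.5636 = 1.1031; wedge = 25.182 − 13.6 = 11.582.
Deadweight loss = ½ × 1.1031 × 11.582 = $6.39 thousand.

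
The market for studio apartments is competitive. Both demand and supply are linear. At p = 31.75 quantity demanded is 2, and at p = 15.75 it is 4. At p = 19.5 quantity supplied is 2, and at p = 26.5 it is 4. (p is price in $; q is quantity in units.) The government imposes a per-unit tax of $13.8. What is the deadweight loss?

Demand slope = (15.75 − 31.75)/(4 − 2) = −8, so p = 47.75 − 8q.
Supply slope = (26.5 − 19.5)/(4 − 2) = 3.5, so p = 12.5 + 3.5q.
Competitive equilibrium: 47.75 − 8q = 12.5 + 3.5q → q* = 3.0652, p* = 23.2283.
With the tax, the buyer price exceeds the seller price by 13.8: (47.75 − 8q) − (12.5 + 3.5q) = 13.8 → q' = 1.8652.
Δq = 3.0652 − 1.8652 = 1.2; the wedge equals the tax, 13.8.
DWL = ½ × 1.2 × 13.8 = $8.28.

$8.28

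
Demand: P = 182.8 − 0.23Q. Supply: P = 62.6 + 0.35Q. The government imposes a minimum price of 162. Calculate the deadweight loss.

Competitive equilibrium: 182.8 − 0.23Q = 62.6 + 0.35Q → Q* = 207.2414, P* = 135.1345.
At the floor P = 162, quantity demanded = (182.8 − 162)/0.23 = 90.4348.
Sellers' marginal cost at Q' = 90.4348: 62.6 + 0.35·90.4348 = 94.2522.
ΔQ = 207.2414 − 90.4348 = 116.8066; wedge = 162 − 94.2522 = 67.7478.
Welfare loss = ½ × 116.8066 × 67.7478 = 3956.70.

3956.70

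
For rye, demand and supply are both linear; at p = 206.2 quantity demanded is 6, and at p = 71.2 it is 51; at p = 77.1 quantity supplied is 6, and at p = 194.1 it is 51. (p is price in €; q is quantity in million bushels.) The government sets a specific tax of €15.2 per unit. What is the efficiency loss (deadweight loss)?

Demand slope = (71.2 − 206.2)/(51 − 6) = −3, so p = 224.2 − 3q.
Supply slope = (194.1 − 77.1)/(51 − 6) = 2.6, so p = 61.5 + 2.6q.
Competitive equilibrium: 224.2 − 3q = 61.5 + 2.6q → q* = 29.0536, p* = 137.0393.
With the tax, the buyer price exceeds the seller price by 15.2: (224.2 − 3q) − (61.5 + 2.6q) = 15.2 → q' = 26.3393.
Δq = 29.0536 − 26.3393 = 2.7143; the wedge equals the tax, 15.2.
DWL = ½ × 2.7143 × 15.2 = €20.63 million.

€20.63 million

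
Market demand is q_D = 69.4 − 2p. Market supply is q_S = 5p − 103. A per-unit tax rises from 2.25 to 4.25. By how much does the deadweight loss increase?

9.29

In inverse form: demand p = 34.7 − 0.5q, supply p = 20.6 + 0.2q.
Competitive equilibrium: 34.7 − 0.5q = 20.6 + 0.2q → q* = 20.1429, p* = 24.6286.
For a per-unit tax t: Δq = t/0.7, so DWL = ½·t·(t/0.7) = t²/1.4.
At t = 2.25: DWL = 3.616. At t = 4.25: DWL = 12.902.
Increase = 12.902 − 3.616 = 9.29.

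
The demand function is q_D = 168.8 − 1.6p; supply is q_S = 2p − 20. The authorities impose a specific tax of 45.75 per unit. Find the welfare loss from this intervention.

In inverse form: demand p = 105.5 − 0.625q, supply p = 10 + 0.5q.
Competitive equilibrium: 105.5 − 0.625q = 10 + 0.5q → q* = 84.8889, p* = 52.4444.
With the tax, the buyer price exceeds the seller price by 45.75: (105.5 − 0.625q) − (10 + 0.5q) = 45.75 → q' = 44.2222.
Δq = 84.8889 − 44.2222 = 40.6667; the wedge equals the tax, 45.75.
The triangle = ½ × 40.6667 × 45.75 = 930.25.

930.25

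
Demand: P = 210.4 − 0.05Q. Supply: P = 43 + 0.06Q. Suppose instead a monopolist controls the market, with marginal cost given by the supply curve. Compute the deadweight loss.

Competitive equilibrium: 210.4 − 0.05Q = 43 + 0.06Q → Q* = 1521.8182, P* = 134.3091.
Marginal revenue: MR = 210.4 − 0.1Q. Set MR = MC: 210.4 − 0.1Q = 43 + 0.06Q → Q_m = 1046.25.
Price P_m = 210.4 − 0.05·1046.25 = 158.0875; MC(Q_m) = 43 + 0.06·1046.25 = 105.775.
Competitive Q* = 1521.8182, so ΔQ = 475.5682; wedge = 158.0875 − 105.775 = 52.3125.
The triangle = ½ × 475.5682 × 52.3125 = 12439.08.

12439.08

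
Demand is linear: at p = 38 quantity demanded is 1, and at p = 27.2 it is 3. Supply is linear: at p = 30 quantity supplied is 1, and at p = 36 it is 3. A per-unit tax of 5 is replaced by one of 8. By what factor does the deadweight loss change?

Demand slope = (27.2 − 38)/(3 − 1) = −5.4, so p = 43.4 − 5.4q.
Supply slope = (36 − 30)/(3 − 1) = 3, so p = 27 + 3q.
Competitive equilibrium: 43.4 − 5.4q = 27 + 3q → q* = 1.9524, p* = 32.8571.
For a per-unit tax t: Δq = t/8.4, so DWL = ½·t·(t/8.4) = t²/16.8.
At t = 5: DWL = 1.488. At t = 8: DWL = 3.810.
Ratio = (8/5)² = 2.56.

2.56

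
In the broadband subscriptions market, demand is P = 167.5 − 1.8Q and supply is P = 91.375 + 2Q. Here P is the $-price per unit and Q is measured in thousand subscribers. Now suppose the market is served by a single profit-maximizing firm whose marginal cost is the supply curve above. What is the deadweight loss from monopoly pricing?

$78.78 thousand

Competitive equilibrium: 167.5 − 1.8Q = 91.375 + 2Q → Q* = 20.0329, P* = 131.4408.
Marginal revenue: MR = 167.5 − 3.6Q. Set MR = MC: 167.5 − 3.6Q = 91.375 + 2Q → Q_m = 13.5938.
Price P_m = 167.5 − 1.8·13.5938 = 143.0312; MC(Q_m) = 91.375 + 2·13.5938 = 118.5626.
Competitive Q* = 20.0329, so ΔQ = 6.4391; wedge = 143.0312 − 118.5626 = 24.4686.
Welfare loss = ½ × 6.4391 × 24.4686 = $78.78 thousand.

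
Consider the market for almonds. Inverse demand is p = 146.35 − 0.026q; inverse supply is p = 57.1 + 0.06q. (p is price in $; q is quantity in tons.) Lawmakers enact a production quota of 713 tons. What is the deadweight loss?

Competitive equilibrium: 146.35 − 0.026q = 57.1 + 0.06q → q* = 1037.7907, p* = 119.3674.
At q = 713: demand price = 146.35 − 0.026·713 = 127.812; supply price = 57.1 + 0.06·713 = 99.88.
Δq = 1037.7907 − 713 = 324.7907; wedge = 127.812 − 99.88 = 27.932.
DWL = ½ × 324.7907 × 27.932 = $4536.03.

$4536.03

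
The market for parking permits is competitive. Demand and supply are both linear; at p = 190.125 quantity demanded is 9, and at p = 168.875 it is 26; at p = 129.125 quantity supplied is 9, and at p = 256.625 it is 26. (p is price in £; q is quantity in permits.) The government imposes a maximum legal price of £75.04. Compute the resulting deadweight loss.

£880.03

Demand slope = (168.875 − 190.125)/(26 − 9) = −1.25, so p = 201.375 − 1.25q.
Supply slope = (256.625 − 129.125)/(26 − 9) = 7.5, so p = 61.625 + 7.5q.
Competitive equilibrium: 201.375 − 1.25q = 61.625 + 7.5q → q* = 15.9714, p* = 181.4107.
At the ceiling p = 75.04, quantity supplied = (75.04 − 61.625)/7.5 = 1.7887.
Willingness to pay at q' = 1.7887: 201.375 − 1.25·1.7887 = 199.1391.
Δq = 15.9714 − 1.7887 = 14.1827; wedge = 199.1391 − 75.04 = 124.0991.
The triangle = ½ × 14.1827 × 124.0991 = £880.03.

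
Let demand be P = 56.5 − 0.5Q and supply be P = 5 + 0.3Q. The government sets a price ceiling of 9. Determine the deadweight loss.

Competitive equilibrium: 56.5 − 0.5Q = 5 + 0.3Q → Q* = 64.375, P* = 24.3125.
At the ceiling P = 9, quantity supplied = (9 − 5)/0.3 = 13.3333.
Willingness to pay at Q' = 13.3333: 56.5 − 0.5·13.3333 = 49.8334.
ΔQ = 64.375 − 13.3333 = 51.0417; wedge = 49.8334 − 9 = 40.8334.
The triangle = ½ × 51.0417 × 40.8334 = 1042.10.

1042.10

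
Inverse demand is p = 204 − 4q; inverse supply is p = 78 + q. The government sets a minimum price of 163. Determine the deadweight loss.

Competitive equilibrium: 204 − 4q = 78 + q → q* = 25.2, p* = 103.2.
At the floor p = 163, quantity demanded = (204 − 163)/4 = 10.25.
Sellers' marginal cost at q' = 10.25: 78 + 1·10.25 = 88.25.
Δq = 25.2 − 10.25 = 14.95; wedge = 163 − 88.25 = 74.75.
Welfare loss = ½ × 14.95 × 74.75 = 558.76.

558.76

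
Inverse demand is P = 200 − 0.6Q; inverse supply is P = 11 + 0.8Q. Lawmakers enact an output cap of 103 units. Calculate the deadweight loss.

Competitive equilibrium: 200 − 0.6Q = 11 + 0.8Q → Q* = 135, P* = 119.
At Q = 103: demand price = 200 − 0.6·103 = 138.2; supply price = 11 + 0.8·103 = 93.4.
ΔQ = 135 − 103 = 32; wedge = 138.2 − 93.4 = 44.8.
The triangle = ½ × 32 × 44.8 = 716.80.

716.80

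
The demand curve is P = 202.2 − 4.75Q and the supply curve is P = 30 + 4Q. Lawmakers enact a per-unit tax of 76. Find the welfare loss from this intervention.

330.06

Competitive equilibrium: 202.2 − 4.75Q = 30 + 4Q → Q* = 19.68, P* = 108.72.
With the tax, the buyer price exceeds the seller price by 76: (202.2 − 4.75Q) − (30 + 4Q) = 76 → Q' = 10.9943.
ΔQ = 19.68 − 10.9943 = 8.6857; the wedge equals the tax, 76.
Welfare loss = ½ × 8.6857 × 76 = 330.06.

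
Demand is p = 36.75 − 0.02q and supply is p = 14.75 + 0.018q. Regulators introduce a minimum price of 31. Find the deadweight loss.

Competitive equilibrium: 36.75 − 0.02q = 14.75 + 0.018q → q* = 578.9474, p* = 25.1711.
At the floor p = 31, quantity demanded = (36.75 − 31)/0.02 = 287.5.
Sellers' marginal cost at q' = 287.5: 14.75 + 0.018·287.5 = 19.925.
Δq = 578.9474 − 287.5 = 291.4474; wedge = 31 − 19.925 = 11.075.
Welfare loss = ½ × 291.4474 × 11.075 = 1613.89.

1613.89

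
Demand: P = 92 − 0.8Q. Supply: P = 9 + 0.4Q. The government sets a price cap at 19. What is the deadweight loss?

1170.42

Competitive equilibrium: 92 − 0.8Q = 9 + 0.4Q → Q* = 69.1667, P* = 36.6667.
At the ceiling P = 19, quantity supplied = (19 − 9)/0.4 = 25.
Willingness to pay at Q' = 25: 92 − 0.8·25 = 72.
ΔQ = 69.1667 − 25 = 44.1667; wedge = 72 − 19 = 53.
The triangle = ½ × 44.1667 × 53 = 1170.42.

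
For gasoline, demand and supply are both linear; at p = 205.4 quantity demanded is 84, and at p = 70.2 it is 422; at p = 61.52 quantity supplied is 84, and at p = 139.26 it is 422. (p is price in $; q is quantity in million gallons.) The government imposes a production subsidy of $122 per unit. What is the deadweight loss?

$11812.70 million

Demand slope = (70.2 − 205.4)/(422 − 84) = −0.4, so p = 239 − 0.4q.
Supply slope = (139.26 − 61.52)/(422 − 84) = 0.23, so p = 42.2 + 0.23q.
Competitive equilibrium: 239 − 0.4q = 42.2 + 0.23q → q* = 312.38095, p* = 114.04762.
The subsidy lowers effective supply by 122: p = 0.23q − 79.8.
New quantity: 239 − 0.4q = 0.23q − 79.8 → q' = 506.03175.
Overproduction Δq = 506.03175 − 312.38095 = 193.6508; wedge = subsidy = 122.
The triangle = ½ × 193.6508 × 122 = $11812.70 million.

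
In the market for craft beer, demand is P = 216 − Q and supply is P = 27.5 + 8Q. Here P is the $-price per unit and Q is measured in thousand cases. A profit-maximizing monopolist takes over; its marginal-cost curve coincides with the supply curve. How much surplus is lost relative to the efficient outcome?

Competitive equilibrium: 216 − Q = 27.5 + 8Q → Q* = 20.9444, P* = 195.0556.
Marginal revenue: MR = 216 − 2Q. Set MR = MC: 216 − 2Q = 27.5 + 8Q → Q_m = 18.85.
Price P_m = 216 − 1·18.85 = 197.15; MC(Q_m) = 27.5 + 8·18.85 = 178.3.
Competitive Q* = 20.9444, so ΔQ = 2.0944; wedge = 197.15 − 178.3 = 18.85.
Welfare loss = ½ × 2.0944 × 18.85 = $19.74 thousand.

$19.74 thousand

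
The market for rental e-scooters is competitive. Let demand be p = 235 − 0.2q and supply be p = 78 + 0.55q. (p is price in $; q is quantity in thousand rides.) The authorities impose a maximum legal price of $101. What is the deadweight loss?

Competitive equilibrium: 235 − 0.2q = 78 + 0.55q → q* = 209.3333, p* = 193.1333.
At the ceiling p = 101, quantity supplied = (101 − 78)/0.55 = 41.8182.
Willingness to pay at q' = 41.8182: 235 − 0.2·41.8182 = 226.6364.
Δq = 209.3333 − 41.8182 = 167.5151; wedge = 226.6364 − 101 = 125.6364.
The triangle = ½ × 167.5151 × 125.6364 = $10523 thousand.

$10523 thousand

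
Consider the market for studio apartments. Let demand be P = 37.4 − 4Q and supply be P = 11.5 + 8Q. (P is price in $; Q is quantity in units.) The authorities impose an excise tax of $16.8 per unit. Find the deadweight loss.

$11.76

Competitive equilibrium: 37.4 − 4Q = 11.5 + 8Q → Q* = 2.1583, P* = 28.7667.
With the tax, the buyer price exceeds the seller price by 16.8: (37.4 − 4Q) − (11.5 + 8Q) = 16.8 → Q' = 0.7583.
ΔQ = 2.1583 − 0.7583 = 1.4; the wedge equals the tax, 16.8.
Deadweight loss = ½ × 1.4 × 16.8 = $11.76.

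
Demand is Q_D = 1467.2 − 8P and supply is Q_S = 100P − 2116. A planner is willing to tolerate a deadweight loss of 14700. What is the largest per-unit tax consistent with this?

In inverse form: demand P = 183.4 − 0.125Q, supply P = 21.16 + 0.01Q.
Competitive equilibrium: 183.4 − 0.125Q = 21.16 + 0.01Q → Q* = 1201.7778, P* = 33.1778.
A tax t gives ΔQ = t/0.135 and wedge t, so DWL = t²/0.27.
t²/0.27 = 14700 → t² = 3969 → t = 63.

63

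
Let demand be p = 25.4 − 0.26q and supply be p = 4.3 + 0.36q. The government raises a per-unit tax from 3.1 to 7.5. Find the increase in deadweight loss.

Competitive equilibrium: 25.4 − 0.26q = 4.3 + 0.36q → q* = 34.0323, p* = 16.5516.
For a per-unit tax t: Δq = t/0.62, so DWL = ½·t·(t/0.62) = t²/1.24.
At t = 3.1: DWL = 7.75. At t = 7.5: DWL = 45.363.
Increase = 45.363 − 7.75 = 37.61.

37.61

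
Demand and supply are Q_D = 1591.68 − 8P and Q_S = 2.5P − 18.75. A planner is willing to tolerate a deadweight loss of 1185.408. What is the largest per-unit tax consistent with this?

In inverse form: demand P = 198.96 − 0.125Q, supply P = 7.5 + 0.4Q.
Competitive equilibrium: 198.96 − 0.125Q = 7.5 + 0.4Q → Q* = 364.6857, P* = 153.3743.
A tax t gives ΔQ = t/0.525 and wedge t, so DWL = t²/1.05.
t²/1.05 = 1185.408 → t² = 1244.6784 → t = 35.28.

35.28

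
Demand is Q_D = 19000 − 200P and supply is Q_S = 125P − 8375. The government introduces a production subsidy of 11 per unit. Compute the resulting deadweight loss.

4653.85

In inverse form: demand P = 95 − 0.005Q, supply P = 67 + 0.008Q.
Competitive equilibrium: 95 − 0.005Q = 67 + 0.008Q → Q* = 2153.8462, P* = 84.2308.
The subsidy lowers effective supply by 11: P = 56 + 0.008Q.
New quantity: 95 − 0.005Q = 56 + 0.008Q → Q' = 3000.
Overproduction ΔQ = 3000 − 2153.8462 = 846.1538; wedge = subsidy = 11.
DWL = ½ × 846.1538 × 11 = 4653.85.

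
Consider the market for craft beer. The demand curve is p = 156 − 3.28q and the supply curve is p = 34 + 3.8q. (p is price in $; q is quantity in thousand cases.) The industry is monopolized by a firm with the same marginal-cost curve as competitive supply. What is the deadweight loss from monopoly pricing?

Competitive equilibrium: 156 − 3.28q = 34 + 3.8q → q* = 17.2316, p* = 99.4802.
Marginal revenue: MR = 156 − 6.56q. Set MR = MC: 156 − 6.56q = 34 + 3.8q → q_m = 11.7761.
Price p_m = 156 − 3.28·11.7761 = 117.3744; MC(q_m) = 34 + 3.8·11.7761 = 78.7492.
Competitive q* = 17.2316, so Δq = 5.4555; wedge = 117.3744 − 78.7492 = 38.6252.
DWL = ½ × 5.4555 × 38.6252 = $105.36 thousand.

$105.36 thousand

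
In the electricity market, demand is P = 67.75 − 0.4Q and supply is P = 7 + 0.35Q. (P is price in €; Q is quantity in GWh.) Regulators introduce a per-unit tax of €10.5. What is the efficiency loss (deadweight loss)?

€73.50

Competitive equilibrium: 67.75 − 0.4Q = 7 + 0.35Q → Q* = 81, P* = 35.35.
With the tax, the buyer price exceeds the seller price by 10.5: (67.75 − 0.4Q) − (7 + 0.35Q) = 10.5 → Q' = 67.
ΔQ = 81 − 67 = 14; the wedge equals the tax, 10.5.
DWL = ½ × 14 × 10.5 = €73.50.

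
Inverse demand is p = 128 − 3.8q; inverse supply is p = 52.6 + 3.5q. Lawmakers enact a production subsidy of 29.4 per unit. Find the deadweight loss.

Competitive equilibrium: 128 − 3.8q = 52.6 + 3.5q → q* = 10.3288, p* = 88.7507.
The subsidy lowers effective supply by 29.4: p = 23.2 + 3.5q.
New quantity: 128 − 3.8q = 23.2 + 3.5q → q' = 14.3562.
Overproduction Δq = 14.3562 − 10.3288 = 4.0274; wedge = subsidy = 29.4.
The triangle = ½ × 4.0274 × 29.4 = 59.20.

59.20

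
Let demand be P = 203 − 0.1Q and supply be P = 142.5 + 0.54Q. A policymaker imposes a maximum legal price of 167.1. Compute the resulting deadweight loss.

767.56

Competitive equilibrium: 203 − 0.1Q = 142.5 + 0.54Q → Q* = 94.5313, P* = 193.5469.
At the ceiling P = 167.1, quantity supplied = (167.1 − 142.5)/0.54 = 45.5556.
Willingness to pay at Q' = 45.5556: 203 − 0.1·45.5556 = 198.4444.
ΔQ = 94.5313 − 45.5556 = 48.9757; wedge = 198.4444 − 167.1 = 31.3444.
Deadweight loss = ½ × 48.9757 × 31.3444 = 767.56.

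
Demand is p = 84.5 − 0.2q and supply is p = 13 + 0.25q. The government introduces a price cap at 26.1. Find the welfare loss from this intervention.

Competitive equilibrium: 84.5 − 0.2q = 13 + 0.25q → q* = 158.8889, p* = 52.7222.
At the ceiling p = 26.1, quantity supplied = (26.1 − 13)/0.25 = 52.4.
Willingness to pay at q' = 52.4: 84.5 − 0.2·52.4 = 74.02.
Δq = 158.8889 − 52.4 = 106.4889; wedge = 74.02 − 26.1 = 47.92.
DWL = ½ × 106.4889 × 47.92 = 2551.47.

2551.47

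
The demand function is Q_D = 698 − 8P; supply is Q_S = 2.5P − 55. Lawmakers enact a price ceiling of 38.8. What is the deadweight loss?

In inverse form: demand P = 87.25 − 0.125Q, supply P = 22 + 0.4Q.
Competitive equilibrium: 87.25 − 0.125Q = 22 + 0.4Q → Q* = 124.2857, P* = 71.7143.
At the ceiling P = 38.8, quantity supplied = (38.8 − 22)/0.4 = 42.
Willingness to pay at Q' = 42: 87.25 − 0.125·42 = 82.
ΔQ = 124.2857 − 42 = 82.2857; wedge = 82 − 38.8 = 43.2.
DWL = ½ × 82.2857 × 43.2 = 1777.37.

1777.37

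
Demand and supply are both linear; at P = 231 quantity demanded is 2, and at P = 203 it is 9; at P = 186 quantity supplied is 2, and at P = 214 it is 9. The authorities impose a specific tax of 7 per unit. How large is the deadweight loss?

Demand slope = (203 − 231)/(9 − 2) = −4, so P = 239 − 4Q.
Supply slope = (214 − 186)/(9 − 2) = 4, so P = 178 + 4Q.
Competitive equilibrium: 239 − 4Q = 178 + 4Q → Q* = 7.625, P* = 208.5.
With the tax, the buyer price exceeds the seller price by 7: (239 − 4Q) − (178 + 4Q) = 7 → Q' = 6.75.
ΔQ = 7.625 − 6.75 = 0.875; the wedge equals the tax, 7.
The triangle = ½ × 0.875 × 7 = 3.06.

3.06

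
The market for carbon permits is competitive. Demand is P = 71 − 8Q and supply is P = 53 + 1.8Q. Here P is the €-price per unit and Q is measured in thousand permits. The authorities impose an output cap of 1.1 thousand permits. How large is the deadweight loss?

Competitive equilibrium: 71 − 8Q = 53 + 1.8Q → Q* = 1.8367, P* = 56.3061.
At Q = 1.1: demand price = 71 − 8·1.1 = 62.2; supply price = 53 + 1.8·1.1 = 54.98.
ΔQ = 1.8367 − 1.1 = 0.7367; wedge = 62.2 − 54.98 = 7.22.
Welfare loss = ½ × 0.7367 × 7.22 = €2.66 thousand.

€2.66 thousand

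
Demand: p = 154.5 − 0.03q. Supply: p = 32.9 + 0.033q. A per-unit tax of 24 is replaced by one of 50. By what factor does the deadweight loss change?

4.340

Competitive equilibrium: 154.5 − 0.03q = 32.9 + 0.033q → q* = 1930.1587, p* = 96.5952.
For a per-unit tax t: Δq = t/0.063, so DWL = ½·t·(t/0.063) = t²/0.126.
At t = 24: DWL = 4571.429. At t = 50: DWL = 19841.270.
Ratio = (50/24)² = 4.340.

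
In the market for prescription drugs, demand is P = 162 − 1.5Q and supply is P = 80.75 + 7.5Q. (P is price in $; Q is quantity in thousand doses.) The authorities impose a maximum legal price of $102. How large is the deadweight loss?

$172.67 thousand

Competitive equilibrium: 162 − 1.5Q = 80.75 + 7.5Q → Q* = 9.0278, P* = 148.4583.
At the ceiling P = 102, quantity supplied = (102 − 80.75)/7.5 = 2.8333.
Willingness to pay at Q' = 2.8333: 162 − 1.5·2.8333 = 157.7501.
ΔQ = 9.0278 − 2.8333 = 6.1945; wedge = 157.7501 − 102 = 55.7501.
The triangle = ½ × 6.1945 × 55.7501 = $172.67 thousand.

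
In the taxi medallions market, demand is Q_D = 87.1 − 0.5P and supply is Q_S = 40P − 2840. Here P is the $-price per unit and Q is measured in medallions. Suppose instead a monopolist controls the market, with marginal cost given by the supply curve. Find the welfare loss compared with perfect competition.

In inverse form: demand P = 174.2 − 2Q, supply P = 71 + 0.025Q.
Competitive equilibrium: 174.2 − 2Q = 71 + 0.025Q → Q* = 50.963, P* = 72.2741.
Marginal revenue: MR = 174.2 − 4Q. Set MR = MC: 174.2 − 4Q = 71 + 0.025Q → Q_m = 25.6398.
Price P_m = 174.2 − 2·25.6398 = 122.9204; MC(Q_m) = 71 + 0.025·25.6398 = 71.641.
Competitive Q* = 50.963, so ΔQ = 25.3232; wedge = 122.9204 − 71.641 = 51.2794.
The triangle = ½ × 25.3232 × 51.2794 = $649.28.

$649.28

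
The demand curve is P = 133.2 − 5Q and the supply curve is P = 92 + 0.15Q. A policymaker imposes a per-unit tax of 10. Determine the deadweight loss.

Competitive equilibrium: 133.2 − 5Q = 92 + 0.15Q → Q* = 8, P* = 93.2.
With the tax, the buyer price exceeds the seller price by 10: (133.2 − 5Q) − (92 + 0.15Q) = 10 → Q' = 6.0583.
ΔQ = 8 − 6.0583 = 1.9417; the wedge equals the tax, 10.
Welfare loss = ½ × 1.9417 × 10 = 9.71.

9.71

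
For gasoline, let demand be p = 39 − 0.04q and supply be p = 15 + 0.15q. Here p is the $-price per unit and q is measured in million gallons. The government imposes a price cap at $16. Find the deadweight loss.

Competitive equilibrium: 39 − 0.04q = 15 + 0.15q → q* = 126.3158, p* = 33.9474.
At the ceiling p = 16, quantity supplied = (16 − 15)/0.15 = 6.6667.
Willingness to pay at q' = 6.6667: 39 − 0.04·6.6667 = 38.7333.
Δq = 126.3158 − 6.6667 = 119.6491; wedge = 38.7333 − 16 = 22.7333.
The triangle = ½ × 119.6491 × 22.7333 = $1360.01 million.

$1360.01 million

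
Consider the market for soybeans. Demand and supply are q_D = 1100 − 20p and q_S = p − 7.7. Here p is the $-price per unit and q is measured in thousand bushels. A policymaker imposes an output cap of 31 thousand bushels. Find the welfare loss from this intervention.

In inverse form: demand p = 55 − 0.05q, supply p = 7.7 + q.
Competitive equilibrium: 55 − 0.05q = 7.7 + q → q* = 45.0476, p* = 52.7476.
At q = 31: demand price = 55 − 0.05·31 = 53.45; supply price = 7.7 + 1·31 = 38.7.
Δq = 45.0476 − 31 = 14.0476; wedge = 53.45 − 38.7 = 14.75.
DWL = ½ × 14.0476 × 14.75 = $103.60 thousand.

$103.60 thousand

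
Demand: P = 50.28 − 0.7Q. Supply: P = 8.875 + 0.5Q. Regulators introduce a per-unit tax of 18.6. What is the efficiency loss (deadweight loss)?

144.15

Competitive equilibrium: 50.28 − 0.7Q = 8.875 + 0.5Q → Q* = 34.5042, P* = 26.1271.
With the tax, the buyer price exceeds the seller price by 18.6: (50.28 − 0.7Q) − (8.875 + 0.5Q) = 18.6 → Q' = 19.0042.
ΔQ = 34.5042 − 19.0042 = 15.5; the wedge equals the tax, 18.6.
DWL = ½ × 15.5 × 18.6 = 144.15.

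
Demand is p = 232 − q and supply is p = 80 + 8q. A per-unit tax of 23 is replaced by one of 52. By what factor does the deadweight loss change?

5.112

Competitive equilibrium: 232 − q = 80 + 8q → q* = 16.8889, p* = 215.1111.
For a per-unit tax t: Δq = t/9, so DWL = ½·t·(t/9) = t²/18.
At t = 23: DWL = 29.389. At t = 52: DWL = 150.222.
Ratio = (52/23)² = 5.112.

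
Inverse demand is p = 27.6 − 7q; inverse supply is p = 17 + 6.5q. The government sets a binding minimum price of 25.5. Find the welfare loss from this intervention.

1.59

Competitive equilibrium: 27.6 − 7q = 17 + 6.5q → q* = 0.7852, p* = 22.1037.
At the floor p = 25.5, quantity demanded = (27.6 − 25.5)/7 = 0.3.
Sellers' marginal cost at q' = 0.3: 17 + 6.5·0.3 = 18.95.
Δq = 0.7852 − 0.3 = 0.4852; wedge = 25.5 − 18.95 = 6.55.
The triangle = ½ × 0.4852 × 6.55 = 1.59.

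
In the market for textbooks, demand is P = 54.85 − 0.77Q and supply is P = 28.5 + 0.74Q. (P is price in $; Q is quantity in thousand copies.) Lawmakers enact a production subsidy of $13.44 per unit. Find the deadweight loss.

Competitive equilibrium: 54.85 − 0.77Q = 28.5 + 0.74Q → Q* = 17.4503, P* = 41.4132.
The subsidy lowers effective supply by 13.44: P = 15.06 + 0.74Q.
New quantity: 54.85 − 0.77Q = 15.06 + 0.74Q → Q' = 26.351.
Overproduction ΔQ = 26.351 − 17.4503 = 8.9007; wedge = subsidy = 13.44.
The triangle = ½ × 8.9007 × 13.44 = $59.81 thousand.

$59.81 thousand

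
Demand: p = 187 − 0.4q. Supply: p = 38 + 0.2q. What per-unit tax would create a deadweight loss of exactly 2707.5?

Competitive equilibrium: 187 − 0.4q = 38 + 0.2q → q* = 248.3333, p* = 87.6667.
A tax t gives Δq = t/0.6 and wedge t, so DWL = t²/1.2.
t²/1.2 = 2707.5 → t² = 3249 → t = 57.

57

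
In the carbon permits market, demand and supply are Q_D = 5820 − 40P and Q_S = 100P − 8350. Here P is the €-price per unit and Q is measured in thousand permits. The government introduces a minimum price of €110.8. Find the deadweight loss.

In inverse form: demand P = 145.5 − 0.025Q, supply P = 83.5 + 0.01Q.
Competitive equilibrium: 145.5 − 0.025Q = 83.5 + 0.01Q → Q* = 1771.4286, P* = 101.2143.
At the floor P = 110.8, quantity demanded = (145.5 − 110.8)/0.025 = 1388.
Sellers' marginal cost at Q' = 1388: 83.5 + 0.01·1388 = 97.38.
ΔQ = 1771.4286 − 1388 = 383.4286; wedge = 110.8 − 97.38 = 13.42.
The triangle = ½ × 383.4286 × 13.42 = €2572.81 thousand.

€2572.81 thousand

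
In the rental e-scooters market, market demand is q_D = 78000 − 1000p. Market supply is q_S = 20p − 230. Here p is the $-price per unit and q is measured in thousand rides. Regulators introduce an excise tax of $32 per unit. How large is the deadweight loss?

$10039.22 thousand

In inverse form: demand p = 78 − 0.001q, supply p = 11.5 + 0.05q.
Competitive equilibrium: 78 − 0.001q = 11.5 + 0.05q → q* = 1303.9216, p* = 76.6961.
With the tax, the buyer price exceeds the seller price by 32: (78 − 0.001q) − (11.5 + 0.05q) = 32 → q' = 676.4706.
Δq = 1303.9216 − 676.4706 = 627.451; the wedge equals the tax, 32.
Welfare loss = ½ × 627.451 × 32 = $10039.22 thousand.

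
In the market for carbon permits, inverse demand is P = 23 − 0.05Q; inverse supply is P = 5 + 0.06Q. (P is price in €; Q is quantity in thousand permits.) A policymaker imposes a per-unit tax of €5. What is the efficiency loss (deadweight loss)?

Competitive equilibrium: 23 − 0.05Q = 5 + 0.06Q → Q* = 163.6364, P* = 14.8182.
With the tax, the buyer price exceeds the seller price by 5: (23 − 0.05Q) − (5 + 0.06Q) = 5 → Q' = 118.1818.
ΔQ = 163.6364 − 118.1818 = 45.4546; the wedge equals the tax, 5.
DWL = ½ × 45.4546 × 5 = €113.64 thousand.

€113.64 thousand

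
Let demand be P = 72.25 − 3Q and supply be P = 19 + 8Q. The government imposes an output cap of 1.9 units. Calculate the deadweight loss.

47.57

Competitive equilibrium: 72.25 − 3Q = 19 + 8Q → Q* = 4.8409, P* = 57.7273.
At Q = 1.9: demand price = 72.25 − 3·1.9 = 66.55; supply price = 19 + 8·1.9 = 34.2.
ΔQ = 4.8409 − 1.9 = 2.9409; wedge = 66.55 − 34.2 = 32.35.
DWL = ½ × 2.9409 × 32.35 = 47.57.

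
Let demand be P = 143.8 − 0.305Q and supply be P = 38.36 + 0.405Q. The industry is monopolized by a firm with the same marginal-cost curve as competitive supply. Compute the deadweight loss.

706.95

Competitive equilibrium: 143.8 − 0.305Q = 38.36 + 0.405Q → Q* = 148.507, P* = 98.5054.
Marginal revenue: MR = 143.8 − 0.61Q. Set MR = MC: 143.8 − 0.61Q = 38.36 + 0.405Q → Q_m = 103.8818.
Price P_m = 143.8 − 0.305·103.8818 = 112.1161; MC(Q_m) = 38.36 + 0.405·103.8818 = 80.4321.
Competitive Q* = 148.507, so ΔQ = 44.6252; wedge = 112.1161 − 80.4321 = 31.684.
DWL = ½ × 44.6252 × 31.684 = 706.95.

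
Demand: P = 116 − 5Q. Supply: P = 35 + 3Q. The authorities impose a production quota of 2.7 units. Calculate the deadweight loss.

220.52

Competitive equilibrium: 116 − 5Q = 35 + 3Q → Q* = 10.125, P* = 65.375.
At Q = 2.7: demand price = 116 − 5·2.7 = 102.5; supply price = 35 + 3·2.7 = 43.1.
ΔQ = 10.125 − 2.7 = 7.425; wedge = 102.5 − 43.1 = 59.4.
DWL = ½ × 7.425 × 59.4 = 220.52.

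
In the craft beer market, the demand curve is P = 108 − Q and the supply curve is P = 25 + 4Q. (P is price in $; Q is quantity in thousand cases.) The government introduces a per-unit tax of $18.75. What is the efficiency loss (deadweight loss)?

Competitive equilibrium: 108 − Q = 25 + 4Q → Q* = 16.6, P* = 91.4.
With the tax, the buyer price exceeds the seller price by 18.75: (108 − Q) − (25 + 4Q) = 18.75 → Q' = 12.85.
ΔQ = 16.6 − 12.85 = 3.75; the wedge equals the tax, 18.75.
The triangle = ½ × 3.75 × 18.75 = $35.16 thousand.

$35.16 thousand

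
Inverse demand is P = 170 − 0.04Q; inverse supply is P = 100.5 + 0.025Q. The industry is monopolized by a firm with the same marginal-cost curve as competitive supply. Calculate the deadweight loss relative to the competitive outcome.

Competitive equilibrium: 170 − 0.04Q = 100.5 + 0.025Q → Q* = 1069.2308, P* = 127.2308.
Marginal revenue: MR = 170 − 0.08Q. Set MR = MC: 170 − 0.08Q = 100.5 + 0.025Q → Q_m = 661.9048.
Price P_m = 170 − 0.04·661.9048 = 143.5238; MC(Q_m) = 100.5 + 0.025·661.9048 = 117.0476.
Competitive Q* = 1069.2308, so ΔQ = 407.326; wedge = 143.5238 − 117.0476 = 26.4762.
Deadweight loss = ½ × 407.326 × 26.4762 = 5392.22.

5392.22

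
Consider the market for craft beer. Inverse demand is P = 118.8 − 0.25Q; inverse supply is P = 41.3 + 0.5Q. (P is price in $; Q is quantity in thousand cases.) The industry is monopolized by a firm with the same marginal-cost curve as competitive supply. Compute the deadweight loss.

$250.26 thousand

Competitive equilibrium: 118.8 − 0.25Q = 41.3 + 0.5Q → Q* = 103.3333, P* = 92.9667.
Marginal revenue: MR = 118.8 − 0.5Q. Set MR = MC: 118.8 − 0.5Q = 41.3 + 0.5Q → Q_m = 77.5.
Price P_m = 118.8 − 0.25·77.5 = 99.425; MC(Q_m) = 41.3 + 0.5·77.5 = 80.05.
Competitive Q* = 103.3333, so ΔQ = 25.8333; wedge = 99.425 − 80.05 = 19.375.
The triangle = ½ × 25.8333 × 19.375 = $250.26 thousand.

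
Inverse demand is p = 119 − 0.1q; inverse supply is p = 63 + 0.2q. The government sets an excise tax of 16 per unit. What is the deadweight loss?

Competitive equilibrium: 119 − 0.1q = 63 + 0.2q → q* = 186.6667, p* = 100.3333.
With the tax, the buyer price exceeds the seller price by 16: (119 − 0.1q) − (63 + 0.2q) = 16 → q' = 133.3333.
Δq = 186.6667 − 133.3333 = 53.3334; the wedge equals the tax, 16.
Welfare loss = ½ × 53.3334 × 16 = 426.67.

426.67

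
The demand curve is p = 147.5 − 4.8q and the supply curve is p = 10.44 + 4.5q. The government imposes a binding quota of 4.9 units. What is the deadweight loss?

450.02

Competitive equilibrium: 147.5 − 4.8q = 10.44 + 4.5q → q* = 14.7376, p* = 76.7594.
At q = 4.9: demand price = 147.5 − 4.8·4.9 = 123.98; supply price = 10.44 + 4.5·4.9 = 32.49.
Δq = 14.7376 − 4.9 = 9.8376; wedge = 123.98 − 32.49 = 91.49.
The triangle = ½ × 9.8376 × 91.49 = 450.02.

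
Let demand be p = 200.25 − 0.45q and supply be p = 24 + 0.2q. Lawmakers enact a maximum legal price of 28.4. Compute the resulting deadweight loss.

Competitive equilibrium: 200.25 − 0.45q = 24 + 0.2q → q* = 271.1538, p* = 78.2308.
At the ceiling p = 28.4, quantity supplied = (28.4 − 24)/0.2 = 22.
Willingness to pay at q' = 22: 200.25 − 0.45·22 = 190.35.
Δq = 271.1538 − 22 = 249.1538; wedge = 190.35 − 28.4 = 161.95.
The triangle = ½ × 249.1538 × 161.95 = 20175.23.

20175.23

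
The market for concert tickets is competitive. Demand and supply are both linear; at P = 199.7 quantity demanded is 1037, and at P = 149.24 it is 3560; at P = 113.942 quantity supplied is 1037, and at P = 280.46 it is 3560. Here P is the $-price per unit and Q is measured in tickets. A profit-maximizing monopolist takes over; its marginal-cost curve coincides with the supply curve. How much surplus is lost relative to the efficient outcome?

$6334.29

Demand slope = (149.24 − 199.7)/(3560 − 1037) = −0.02, so P = 220.44 − 0.02Q.
Supply slope = (280.46 − 113.942)/(3560 − 1037) = 0.066, so P = 45.5 + 0.066Q.
Competitive equilibrium: 220.44 − 0.02Q = 45.5 + 0.066Q → Q* = 2034.18605, P* = 179.75628.
Marginal revenue: MR = 220.44 − 0.04Q. Set MR = MC: 220.44 − 0.04Q = 45.5 + 0.066Q → Q_m = 1650.37736.
Price P_m = 220.44 − 0.02·1650.37736 = 187.43245; MC(Q_m) = 45.5 + 0.066·1650.37736 = 154.42491.
Competitive Q* = 2034.18605, so ΔQ = 383.80869; wedge = 187.43245 − 154.42491 = 33.00754.
Welfare loss = ½ × 383.80869 × 33.00754 = $6334.29.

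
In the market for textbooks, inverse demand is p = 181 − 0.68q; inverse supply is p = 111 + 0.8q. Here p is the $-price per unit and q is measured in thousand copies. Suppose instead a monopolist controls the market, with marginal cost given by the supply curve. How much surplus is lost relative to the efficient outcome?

Competitive equilibrium: 181 − 0.68q = 111 + 0.8q → q* = 47.2973, p* = 148.83784.
Marginal revenue: MR = 181 − 1.36q. Set MR = MC: 181 − 1.36q = 111 + 0.8q → q_m = 32.40741.
Price p_m = 181 − 0.68·32.40741 = 158.96296; MC(q_m) = 111 + 0.8·32.40741 = 136.92593.
Competitive q* = 47.2973, so Δq = 14.88989; wedge = 158.96296 − 136.92593 = 22.03703.
Welfare loss = ½ × 14.88989 × 22.03703 = $164.06 thousand.

$164.06 thousand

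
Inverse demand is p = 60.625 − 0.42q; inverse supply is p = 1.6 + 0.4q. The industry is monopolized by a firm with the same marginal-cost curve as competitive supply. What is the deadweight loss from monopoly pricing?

Competitive equilibrium: 60.625 − 0.42q = 1.6 + 0.4q → q* = 71.9817, p* = 30.3927.
Marginal revenue: MR = 60.625 − 0.84q. Set MR = MC: 60.625 − 0.84q = 1.6 + 0.4q → q_m = 47.6008.
Price p_m = 60.625 − 0.42·47.6008 = 40.6327; MC(q_m) = 1.6 + 0.4·47.6008 = 20.6403.
Competitive q* = 71.9817, so Δq = 24.3809; wedge = 40.6327 − 20.6403 = 19.9924.
DWL = ½ × 24.3809 × 19.9924 = 243.72.

243.72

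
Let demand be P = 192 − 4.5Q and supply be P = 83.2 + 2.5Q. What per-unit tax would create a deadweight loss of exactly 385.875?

73.5

Competitive equilibrium: 192 − 4.5Q = 83.2 + 2.5Q → Q* = 15.5429, P* = 122.0571.
A tax t gives ΔQ = t/7 and wedge t, so DWL = t²/14.
t²/14 = 385.875 → t² = 5402.25 → t = 73.5.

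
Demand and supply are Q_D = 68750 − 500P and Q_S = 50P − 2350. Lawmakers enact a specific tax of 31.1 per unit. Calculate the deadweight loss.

21982.05

In inverse form: demand P = 137.5 − 0.002Q, supply P = 47 + 0.02Q.
Competitive equilibrium: 137.5 − 0.002Q = 47 + 0.02Q → Q* = 4113.6364, P* = 129.2727.
With the tax, the buyer price exceeds the seller price by 31.1: (137.5 − 0.002Q) − (47 + 0.02Q) = 31.1 → Q' = 2700.
ΔQ = 4113.6364 − 2700 = 1413.6364; the wedge equals the tax, 31.1.
Deadweight loss = ½ × 1413.6364 × 31.1 = 21982.05.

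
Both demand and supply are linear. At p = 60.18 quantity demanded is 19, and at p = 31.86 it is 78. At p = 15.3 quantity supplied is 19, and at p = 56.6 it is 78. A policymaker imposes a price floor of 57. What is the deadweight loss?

582.05

Demand slope = (31.86 − 60.18)/(78 − 19) = −0.48, so p = 69.3 − 0.48q.
Supply slope = (56.6 − 15.3)/(78 − 19) = 0.7, so p = 2 + 0.7q.
Competitive equilibrium: 69.3 − 0.48q = 2 + 0.7q → q* = 57.0339, p* = 41.9237.
At the floor p = 57, quantity demanded = (69.3 − 57)/0.48 = 25.625.
Sellers' marginal cost at q' = 25.625: 2 + 0.7·25.625 = 19.9375.
Δq = 57.0339 − 25.625 = 31.4089; wedge = 57 − 19.9375 = 37.0625.
Welfare loss = ½ × 31.4089 × 37.0625 = 582.05.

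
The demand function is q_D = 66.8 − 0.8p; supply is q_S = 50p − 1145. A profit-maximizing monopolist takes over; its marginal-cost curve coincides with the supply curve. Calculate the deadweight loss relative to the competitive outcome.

In inverse form: demand p = 83.5 − 1.25q, supply p = 22.9 + 0.02q.
Competitive equilibrium: 83.5 − 1.25q = 22.9 + 0.02q → q* = 47.7165, p* = 23.8543.
Marginal revenue: MR = 83.5 − 2.5q. Set MR = MC: 83.5 − 2.5q = 22.9 + 0.02q → q_m = 24.0476.
Price p_m = 83.5 − 1.25·24.0476 = 53.4405; MC(q_m) = 22.9 + 0.02·24.0476 = 23.381.
Competitive q* = 47.7165, so Δq = 23.6689; wedge = 53.4405 − 23.381 = 30.0595.
Deadweight loss = ½ × 23.6689 × 30.0595 = 355.74.

355.74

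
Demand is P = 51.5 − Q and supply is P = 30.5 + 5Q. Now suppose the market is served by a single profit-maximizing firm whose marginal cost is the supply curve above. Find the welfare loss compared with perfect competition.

Competitive equilibrium: 51.5 − Q = 30.5 + 5Q → Q* = 3.5, P* = 48.
Marginal revenue: MR = 51.5 − 2Q. Set MR = MC: 51.5 − 2Q = 30.5 + 5Q → Q_m = 3.
Price P_m = 51.5 − 1·3 = 48.5; MC(Q_m) = 30.5 + 5·3 = 45.5.
Competitive Q* = 3.5, so ΔQ = 0.5; wedge = 48.5 − 45.5 = 3.
Deadweight loss = ½ × 0.5 × 3 = 0.75.

0.75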